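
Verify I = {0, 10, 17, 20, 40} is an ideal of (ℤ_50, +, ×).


Check ideal conditions for I = {0, 10, 17, 20, 40} in ℤ_50:
(1) I is an additive subgroup? No
(2) For r ∈ ℤ_50 and a ∈ I: r·a ∈ I? No  [counterexample: r=2, a=17, r·a mod 50 = 34 ∉ I]

No, I is not an ideal of ℤ_50


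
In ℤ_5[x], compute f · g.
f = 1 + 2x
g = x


Expand and collect like terms; reduce coefficients mod 5:
x^0: 1·0 = 0 ≡ 0 (mod 5)
x^1: 1·1 + 2·0 = 1 ≡ 1 (mod 5)
x^2: 2·1 = 2 ≡ 2 (mod 5)
Result: x + 2x^2

f · g = x + 2x^2


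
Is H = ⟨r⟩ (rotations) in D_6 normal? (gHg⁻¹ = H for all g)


H = ⟨r⟩ (rotations) in D_6
The rotation subgroup ⟨r⟩ has index 2 in D_6, so it is normal

Yes, normal subgroup


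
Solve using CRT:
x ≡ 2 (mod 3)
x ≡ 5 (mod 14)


m₁ = 3, m₂ = 14, gcd = 1, so CRT applies. M = m₁·m₂ = 42
Let M₁ = M/m₁ = 14, M₂ = M/m₂ = 3
Find y₁ ≡ M₁⁻¹ (mod m₁): 14⁻¹ ≡ 2 (mod 3)
Find y₂ ≡ M₂⁻¹ (mod m₂): 3⁻¹ ≡ 5 (mod 14)
x = a₁·M₁·y₁ + a₂·M₂·y₂ = 2·14·2 + 5·3·5 = 131
Reduce mod 42: x ≡ 5
Check: 5 mod 3 = 2 ✓, 5 mod 14 = 5 ✓

x ≡ 5 (mod 42)


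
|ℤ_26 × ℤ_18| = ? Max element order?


|ℤ_26 × ℤ_18| = 26 × 18 = 468
Max element order = lcm(26,18) = 234
Cyclic? No (gcd=2)

|ℤ_26×ℤ_18| = 468, max element order = 234


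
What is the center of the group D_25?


Z(G) = {g ∈ G | gx = xg for all x ∈ G}
For odd n, Z(D_n) = {e}: no nontrivial rotation commutes with all reflections

Z(D_25) = {e}


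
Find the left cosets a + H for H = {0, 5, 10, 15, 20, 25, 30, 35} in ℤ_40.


H = {0, 5, 10, 15, 20, 25, 30, 35}, |H| = 8
Number of cosets = |G|/|H| = 40/8 = 5
0 + H = {0, 5, 10, 15, 20, 25, 30, 35}
1 + H = {1, 6, 11, 16, 21, 26, 31, 36}
2 + H = {2, 7, 12, 17, 22, 27, 32, 37}
3 + H = {3, 8, 13, 18, 23, 28, 33, 38}
4 + H = {4, 9, 14, 19, 24, 29, 34, 39}

Cosets: 0+H={0,5,10,15,20,25,30,35}; 1+H={1,6,11,16,21,26,31,36}; 2+H={2,7,12,17,22,27,32,37}; 3+H={3,8,13,18,23,28,33,38}; 4+H={4,9,14,19,24,29,34,39}


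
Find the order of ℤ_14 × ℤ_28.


|A × B| = |A| · |B|
|ℤ_14 × ℤ_28| = 14 × 28 = 392

|ℤ_14 × ℤ_28| = 392


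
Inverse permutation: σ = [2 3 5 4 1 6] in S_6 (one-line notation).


To find σ⁻¹, swap domain and range:
σ(1) = 2 → σ⁻¹(2) = 1
σ(2) = 3 → σ⁻¹(3) = 2
σ(3) = 5 → σ⁻¹(5) = 3
σ(4) = 4 → σ⁻¹(4) = 4
σ(5) = 1 → σ⁻¹(1) = 5
σ(6) = 6 → σ⁻¹(6) = 6

σ⁻¹ = [5 1 2 4 3 6]


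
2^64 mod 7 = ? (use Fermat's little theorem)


Fermat's little theorem: if p is prime and gcd(a,p)=1, then a^(p-1) ≡ 1 (mod p)
p = 7 is prime, gcd(2,7) = 1
Reduce exponent: 64 mod 6 = 4
So 2^64 ≡ 2^4 (mod 7)
2^4 mod 7 = 2

2^64 ≡ 2 (mod 7)


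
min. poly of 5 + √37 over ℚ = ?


Let α = 5 + √37. Then α - 5 = √37, so (α - 5)² = 37, giving α² - 10α - 12 = 0. Degree 2 and α ∉ ℚ, so this is the minimal polynomial.

Minimal polynomial: x² - 10x - 12


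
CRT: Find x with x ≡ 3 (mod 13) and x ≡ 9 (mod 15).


m₁ = 13, m₂ = 15, gcd = 1, so CRT applies. M = m₁·m₂ = 195
Let M₁ = M/m₁ = 15, M₂ = M/m₂ = 13
Find y₁ ≡ M₁⁻¹ (mod m₁): 15⁻¹ ≡ 7 (mod 13)
Find y₂ ≡ M₂⁻¹ (mod m₂): 13⁻¹ ≡ 7 (mod 15)
x = a₁·M₁·y₁ + a₂·M₂·y₂ = 3·15·7 + 9·13·7 = 1134
Reduce mod 195: x ≡ 159
Check: 159 mod 13 = 3 ✓, 159 mod 15 = 9 ✓

x ≡ 159 (mod 195)


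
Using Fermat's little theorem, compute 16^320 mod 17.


Fermat's little theorem: if p is prime and gcd(a,p)=1, then a^(p-1) ≡ 1 (mod p)
p = 17 is prime, gcd(16,17) = 1
Reduce exponent: 320 mod 16 = 0
So 16^320 ≡ 16^0 (mod 17)
16^0 = 1

16^320 ≡ 1 (mod 17)


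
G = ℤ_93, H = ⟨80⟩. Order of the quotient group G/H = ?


|⟨80⟩| = n / gcd(80, 93) = 93 / 1 = 93
H is normal (ℤ_93 is abelian).
|G/H| = |G| / |H| = 93 / 93 = 1

|G/H| = 1


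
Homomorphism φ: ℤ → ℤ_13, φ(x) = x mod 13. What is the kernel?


Kernel = preimage of identity
ker(φ) = {x ∈ ℤ : x ≡ 0 (mod 13)} = 13ℤ = {0, ±13, ±26, ...}

ker(φ) = 13ℤ


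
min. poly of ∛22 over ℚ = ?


∛22 satisfies x³ - 22 = 0, irreducible over ℚ (no rational root; 22 is not a perfect cube)

Minimal polynomial: x³ - 22


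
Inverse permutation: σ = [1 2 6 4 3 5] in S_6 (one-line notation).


To find σ⁻¹, swap domain and range:
σ(1) = 1 → σ⁻¹(1) = 1
σ(2) = 2 → σ⁻¹(2) = 2
σ(3) = 6 → σ⁻¹(6) = 3
σ(4) = 4 → σ⁻¹(4) = 4
σ(5) = 3 → σ⁻¹(3) = 5
σ(6) = 5 → σ⁻¹(5) = 6

σ⁻¹ = [1 2 5 4 6 3]


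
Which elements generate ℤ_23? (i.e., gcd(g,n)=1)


g generates ℤ_n iff gcd(g,n) = 1
Prime factors of 23: 23
Generators are g ∈ {1,...,22} not divisible by any of these primes.
Generators: {1, 2, 3, 4, 5, 6, 7, 8, 9, 10, 11, 12, 13, 14, 15, 16, 17, 18, 19, 20, 21, 22}
Number of generators = φ(23) = 22

Generators of ℤ_23 = {1, 2, 3, 4, 5, 6, 7, 8, 9, 10, 11, 12, 13, 14, 15, 16, 17, 18, 19, 20, 21, 22}


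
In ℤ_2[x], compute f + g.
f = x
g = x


Add coefficients mod 2:
x^0: 0 + 0 = 0 (mod 2)
x^1: 1 + 1 = 0 (mod 2)
Result: 0

f + g = 0


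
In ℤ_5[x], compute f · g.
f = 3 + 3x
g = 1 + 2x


Expand and collect like terms; reduce coefficients mod 5:
x^0: 3·1 = 3 ≡ 3 (mod 5)
x^1: 3·2 + 3·1 = 9 ≡ 4 (mod 5)
x^2: 3·2 = 6 ≡ 1 (mod 5)
Result: 3 + 4x + x^2

f · g = 3 + 4x + x^2


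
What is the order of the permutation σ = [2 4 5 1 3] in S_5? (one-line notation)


Cycle decomposition: (1 2 4) (3 5)
Cycle lengths: 3, 2
Order = lcm(3, 2) = 6

ord(σ) = 6


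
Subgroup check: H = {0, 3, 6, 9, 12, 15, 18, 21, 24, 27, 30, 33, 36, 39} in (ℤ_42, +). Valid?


Subgroup test for H = {0, 3, 6, 9, 12, 15, 18, 21, 24, 27, 30, 33, 36, 39} in (ℤ_42, +):
(1) 0 ∈ H? Yes
(2) Closure: for all a,b ∈ H, (a+b) mod 42 ∈ H? Yes
(3) Inverses: for all a ∈ H, -a mod 42 ∈ H? Yes

Yes, H is a subgroup of ℤ_42


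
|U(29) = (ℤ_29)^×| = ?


U(n) is the group of units mod n; |U(n)| = φ(n)
|U(29)| = φ(29) = 28

|U(29) = (ℤ_29)^×| = 28


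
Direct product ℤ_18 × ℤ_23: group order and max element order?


|ℤ_18 × ℤ_23| = 18 × 23 = 414
Max element order = lcm(18,23) = 414
Cyclic? Yes (gcd=1)

|ℤ_18×ℤ_23| = 414, max element order = 414


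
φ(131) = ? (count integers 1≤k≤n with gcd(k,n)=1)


Factor n: 131 = 131
φ(n) = n · ∏(1 - 1/p) over distinct primes p | n
φ(131) = 131 · (1 - 1/131) = 130

φ(131) = 130


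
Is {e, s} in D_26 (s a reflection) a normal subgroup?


H = {e, s} in D_26 (s a reflection)
r·s·r⁻¹ = sr⁻² ≠ s for n ≥ 3, so {e, s} is not closed under conjugation

No, not a normal subgroup


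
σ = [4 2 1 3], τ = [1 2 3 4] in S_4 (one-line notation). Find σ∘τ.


σ∘τ: apply τ first, then σ
1 →τ 1 →σ 4
2 →τ 2 →σ 2
3 →τ 3 →σ 1
4 →τ 4 →σ 3

σ∘τ = [4 2 1 3]


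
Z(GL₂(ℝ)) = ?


Z(G) = {g ∈ G | gx = xg for all x ∈ G}
Only scalar multiples of the identity commute with all invertible matrices

Z(GL₂(ℝ)) = {aI : a ∈ ℝ, a ≠ 0}


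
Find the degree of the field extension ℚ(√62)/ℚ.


√62 has minimal polynomial x² - 62 (irreducible over ℚ since 62 is squarefree)

[ℚ(√62)/ℚ] = 2


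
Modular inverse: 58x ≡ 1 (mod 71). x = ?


Use the extended Euclidean algorithm to write 1 = 58·s + 71·t; then s mod 71 is the inverse.
Euclidean algorithm:
  58 = 0·71 + 58
  71 = 1·58 + 13
  58 = 4·13 + 6
  13 = 2·6 + 1
  6 = 6·1 + 0
gcd(58,71) = 1
Back-substitution gives: 58·(-11) + 71·(9) = 1
So 58⁻¹ ≡ -11 ≡ 60 (mod 71)
Check: 58 × 60 = 3480 ≡ 1 (mod 71) ✓

58⁻¹ ≡ 60 (mod 71)


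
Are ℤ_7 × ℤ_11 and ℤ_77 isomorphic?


Comparing ℤ_7 × ℤ_11 and ℤ_77:
gcd(7,11) = 1, so ℤ_7 × ℤ_11 ≅ ℤ_77 (CRT)

Yes, ℤ_7 × ℤ_11 ≅ ℤ_77


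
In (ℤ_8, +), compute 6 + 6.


Operation: addition mod 8
6 + 6 = (a + b) mod 8 with a = 6, b = 6

6 + 6 = 4


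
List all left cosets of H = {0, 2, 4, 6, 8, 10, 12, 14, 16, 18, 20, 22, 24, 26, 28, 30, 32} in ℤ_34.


H = {0, 2, 4, 6, 8, 10, 12, 14, 16, 18, 20, 22, 24, 26, 28, 30, 32}, |H| = 17
Number of cosets = |G|/|H| = 34/17 = 2
0 + H = {0, 2, 4, 6, 8, 10, 12, 14, 16, 18, 20, 22, 24, 26, 28, 30, 32}
1 + H = {1, 3, 5, 7, 9, 11, 13, 15, 17, 19, 21, 23, 25, 27, 29, 31, 33}

Cosets: 0+H={0,2,4,6,8,10,12,14,16,18,20,22,24,26,28,30,32}; 1+H={1,3,5,7,9,11,13,15,17,19,21,23,25,27,29,31,33}


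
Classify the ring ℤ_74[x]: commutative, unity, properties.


ℤ_74 has zero divisors (2·37 ≡ 0), and these lift to constant zero divisors in ℤ_74[x]; so not an integral domain
Commutative: Yes
Integral domain: No
Has unity: Yes

ℤ_74[x]: Commutative=Yes, Unity=Yes


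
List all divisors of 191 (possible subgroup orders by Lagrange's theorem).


Lagrange's theorem: |H| divides |G|
|G| = 191
Divisors of 191: 1, 191

Possible subgroup orders: {1, 191}


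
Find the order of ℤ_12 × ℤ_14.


|A × B| = |A| · |B|
|ℤ_12 × ℤ_14| = 12 × 14 = 168

|ℤ_12 × ℤ_14| = 168


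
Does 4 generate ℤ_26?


g generates ℤ_n iff gcd(g, n) = 1
gcd(4, 26) = 2
Since gcd = 2 ≠ 1, ⟨4⟩ has order 13 < 26, so 4 is not a generator.

No, 4 does not generate ℤ_26


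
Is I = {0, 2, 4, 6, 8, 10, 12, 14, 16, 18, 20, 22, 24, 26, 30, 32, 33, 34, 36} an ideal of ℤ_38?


Check ideal conditions for I = {0, 2, 4, 6, 8, 10, 12, 14, 16, 18, 20, 22, 24, 26, 30, 32, 33, 34, 36} in ℤ_38:
(1) I is an additive subgroup? No
(2) For r ∈ ℤ_38 and a ∈ I: r·a ∈ I? No  [counterexample: r=2, a=14, r·a mod 38 = 28 ∉ I]

No, I is not an ideal of ℤ_38


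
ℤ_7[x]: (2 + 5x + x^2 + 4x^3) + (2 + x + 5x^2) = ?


Add coefficients mod 7:
x^0: 2 + 2 = 4 (mod 7)
x^1: 5 + 1 = 6 (mod 7)
x^2: 1 + 5 = 6 (mod 7)
x^3: 4 + 0 = 4 (mod 7)
Result: 4 + 6x + 6x^2 + 4x^3

f + g = 4 + 6x + 6x^2 + 4x^3


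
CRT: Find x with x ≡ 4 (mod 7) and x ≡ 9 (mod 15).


m₁ = 7, m₂ = 15, gcd = 1, so CRT applies. M = m₁·m₂ = 105
Let M₁ = M/m₁ = 15, M₂ = M/m₂ = 7
Find y₁ ≡ M₁⁻¹ (mod m₁): 15⁻¹ ≡ 1 (mod 7)
Find y₂ ≡ M₂⁻¹ (mod m₂): 7⁻¹ ≡ 13 (mod 15)
x = a₁·M₁·y₁ + a₂·M₂·y₂ = 4·15·1 + 9·7·13 = 879
Reduce mod 105: x ≡ 39
Check: 39 mod 7 = 4 ✓, 39 mod 15 = 9 ✓

x ≡ 39 (mod 105)


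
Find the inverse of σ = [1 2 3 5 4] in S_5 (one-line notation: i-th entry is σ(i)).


To find σ⁻¹, swap domain and range:
σ(1) = 1 → σ⁻¹(1) = 1
σ(2) = 2 → σ⁻¹(2) = 2
σ(3) = 3 → σ⁻¹(3) = 3
σ(4) = 5 → σ⁻¹(5) = 4
σ(5) = 4 → σ⁻¹(4) = 5

σ⁻¹ = [1 2 3 5 4]


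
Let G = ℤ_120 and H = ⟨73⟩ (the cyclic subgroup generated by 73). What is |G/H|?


|⟨73⟩| = n / gcd(73, 120) = 120 / 1 = 120
H is normal (ℤ_120 is abelian).
|G/H| = |G| / |H| = 120 / 120 = 1

|G/H| = 1


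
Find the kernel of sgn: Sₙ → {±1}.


Kernel = preimage of identity
ker(sgn) = even permutations = Aₙ

ker(sgn) = Aₙ


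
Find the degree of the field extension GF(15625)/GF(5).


GF(15625) = GF(5^6), so the extension degree is 6

[GF(15625)/GF(5)] = 6


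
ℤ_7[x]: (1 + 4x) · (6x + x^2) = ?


Expand and collect like terms; reduce coefficients mod 7:
x^0: 1·0 = 0 ≡ 0 (mod 7)
x^1: 1·6 + 4·0 = 6 ≡ 6 (mod 7)
x^2: 1·1 + 4·6 = 25 ≡ 4 (mod 7)
x^3: 4·1 = 4 ≡ 4 (mod 7)
Result: 6x + 4x^2 + 4x^3

f · g = 6x + 4x^2 + 4x^3


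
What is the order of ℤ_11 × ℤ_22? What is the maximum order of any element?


|ℤ_11 × ℤ_22| = 11 × 22 = 242
Max element order = lcm(11,22) = 22
Cyclic? No (gcd=11)

|ℤ_11×ℤ_22| = 242, max element order = 22


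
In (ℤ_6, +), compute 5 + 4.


Operation: addition mod 6
5 + 4 = (a + b) mod 6 with a = 5, b = 4

5 + 4 = 3


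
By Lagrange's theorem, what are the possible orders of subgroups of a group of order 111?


Lagrange's theorem: |H| divides |G|
|G| = 111
Divisors of 111: 1, 3, 37, 111

Possible subgroup orders: {1, 3, 37, 111}


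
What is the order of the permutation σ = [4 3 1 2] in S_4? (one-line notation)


Cycle decomposition: (1 4 2 3)
Cycle lengths: 4
Order = lcm(4) = 4

ord(σ) = 4


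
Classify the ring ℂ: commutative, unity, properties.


ℂ is a field: commutative, has unity, every nonzero element is a unit (hence an integral domain)
Commutative: Yes
Integral domain: Yes
Has unity: Yes

ℂ: Commutative=Yes, Unity=Yes


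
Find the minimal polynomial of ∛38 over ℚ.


∛38 satisfies x³ - 38 = 0, irreducible over ℚ (no rational root; 38 is not a perfect cube)

Minimal polynomial: x³ - 38


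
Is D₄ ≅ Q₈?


Comparing D₄ and Q₈:
D₄ has 5 elements of order 2; Q₈ has only 1

No, D₄ ≇ Q₈


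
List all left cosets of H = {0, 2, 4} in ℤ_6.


H = {0, 2, 4}, |H| = 3
Number of cosets = |G|/|H| = 6/3 = 2
0 + H = {0, 2, 4}
1 + H = {1, 3, 5}

Cosets: 0+H={0,2,4}; 1+H={1,3,5}


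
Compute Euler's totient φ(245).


Factor n: 245 = 5 × 7^2
φ(n) = n · ∏(1 - 1/p) over distinct primes p | n
φ(245) = 245 · (1 - 1/5) · (1 - 1/7) = 168

φ(245) = 168


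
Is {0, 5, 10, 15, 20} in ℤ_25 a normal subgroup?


H = {0, 5, 10, 15, 20} in ℤ_25
ℤ_25 is abelian; every subgroup of an abelian group is normal

Yes, normal subgroup


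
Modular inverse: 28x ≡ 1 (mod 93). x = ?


Use the extended Euclidean algorithm to write 1 = 28·s + 93·t; then s mod 93 is the inverse.
Euclidean algorithm:
  28 = 0·93 + 28
  93 = 3·28 + 9
  28 = 3·9 + 1
  9 = 9·1 + 0
gcd(28,93) = 1
Back-substitution gives: 28·(10) + 93·(-3) = 1
So 28⁻¹ ≡ 10 ≡ 10 (mod 93)
Check: 28 × 10 = 280 ≡ 1 (mod 93) ✓

28⁻¹ ≡ 10 (mod 93)


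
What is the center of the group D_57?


Z(G) = {g ∈ G | gx = xg for all x ∈ G}
For odd n, Z(D_n) = {e}: no nontrivial rotation commutes with all reflections

Z(D_57) = {e}


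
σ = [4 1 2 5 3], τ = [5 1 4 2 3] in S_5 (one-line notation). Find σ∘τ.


σ∘τ: apply τ first, then σ
1 →τ 5 →σ 3
2 →τ 1 →σ 4
3 →τ 4 →σ 5
4 →τ 2 →σ 1
5 →τ 3 →σ 2

σ∘τ = [3 4 5 1 2]


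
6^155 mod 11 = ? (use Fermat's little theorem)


Fermat's little theorem: if p is prime and gcd(a,p)=1, then a^(p-1) ≡ 1 (mod p)
p = 11 is prime, gcd(6,11) = 1
Reduce exponent: 155 mod 10 = 5
So 6^155 ≡ 6^5 (mod 11)
6^5 mod 11 = 10

6^155 ≡ 10 (mod 11)


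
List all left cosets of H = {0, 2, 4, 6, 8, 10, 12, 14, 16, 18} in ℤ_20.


H = {0, 2, 4, 6, 8, 10, 12, 14, 16, 18}, |H| = 10
Number of cosets = |G|/|H| = 20/10 = 2
0 + H = {0, 2, 4, 6, 8, 10, 12, 14, 16, 18}
1 + H = {1, 3, 5, 7, 9, 11, 13, 15, 17, 19}

Cosets: 0+H={0,2,4,6,8,10,12,14,16,18}; 1+H={1,3,5,7,9,11,13,15,17,19}


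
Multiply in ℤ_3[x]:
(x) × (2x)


Expand and collect like terms; reduce coefficients mod 3:
x^0: 0·0 = 0 ≡ 0 (mod 3)
x^1: 0·2 + 1·0 = 0 ≡ 0 (mod 3)
x^2: 1·2 = 2 ≡ 2 (mod 3)
Result: 2x^2

f · g = 2x^2


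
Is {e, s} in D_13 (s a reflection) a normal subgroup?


H = {e, s} in D_13 (s a reflection)
r·s·r⁻¹ = sr⁻² ≠ s for n ≥ 3, so {e, s} is not closed under conjugation

No, not a normal subgroup


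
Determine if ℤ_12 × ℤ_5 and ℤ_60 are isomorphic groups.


Comparing ℤ_12 × ℤ_5 and ℤ_60:
gcd(12,5) = 1, so ℤ_12 × ℤ_5 ≅ ℤ_60 (CRT)

Yes, ℤ_12 × ℤ_5 ≅ ℤ_60


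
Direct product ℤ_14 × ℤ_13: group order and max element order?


|ℤ_14 × ℤ_13| = 14 × 13 = 182
Max element order = lcm(14,13) = 182
Cyclic? Yes (gcd=1)

|ℤ_14×ℤ_13| = 182, max element order = 182


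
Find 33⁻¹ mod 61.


Use the extended Euclidean algorithm to write 1 = 33·s + 61·t; then s mod 61 is the inverse.
Euclidean algorithm:
  33 = 0·61 + 33
  61 = 1·33 + 28
  33 = 1·28 + 5
  28 = 5·5 + 3
  5 = 1·3 + 2
  3 = 1·2 + 1
  2 = 2·1 + 0
gcd(33,61) = 1
Back-substitution gives: 33·(-24) + 61·(13) = 1
So 33⁻¹ ≡ -24 ≡ 37 (mod 61)
Check: 33 × 37 = 1221 ≡ 1 (mod 61) ✓

33⁻¹ ≡ 37 (mod 61)


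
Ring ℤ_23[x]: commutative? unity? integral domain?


ℤ_23 is a field (n prime), so ℤ_23[x] is a commutative integral domain with unity
Commutative: Yes
Integral domain: Yes
Has unity: Yes

ℤ_23[x]: Commutative=Yes, Unity=Yes


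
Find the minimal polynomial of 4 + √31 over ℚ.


Let α = 4 + √31. Then α - 4 = √31, so (α - 4)² = 31, giving α² - 8α - 15 = 0. Degree 2 and α ∉ ℚ, so this is the minimal polynomial.

Minimal polynomial: x² - 8x - 15


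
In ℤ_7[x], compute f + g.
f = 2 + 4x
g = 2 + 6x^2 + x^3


Add coefficients mod 7:
x^0: 2 + 2 = 4 (mod 7)
x^1: 4 + 0 = 4 (mod 7)
x^2: 0 + 6 = 6 (mod 7)
x^3: 0 + 1 = 1 (mod 7)
Result: 4 + 4x + 6x^2 + x^3

f + g = 4 + 4x + 6x^2 + x^3


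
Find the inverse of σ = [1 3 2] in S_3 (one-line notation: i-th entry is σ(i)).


To find σ⁻¹, swap domain and range:
σ(1) = 1 → σ⁻¹(1) = 1
σ(2) = 3 → σ⁻¹(3) = 2
σ(3) = 2 → σ⁻¹(2) = 3

σ⁻¹ = [1 3 2]


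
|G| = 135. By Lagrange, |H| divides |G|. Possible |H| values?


Lagrange's theorem: |H| divides |G|
|G| = 135
Divisors of 135: 1, 3, 5, 9, 15, 27, 45, 135

Possible subgroup orders: {1, 3, 5, 9, 15, 27, 45, 135}


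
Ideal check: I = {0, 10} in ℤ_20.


Check ideal conditions for I = {0, 10} in ℤ_20:
(1) I is an additive subgroup? Yes
(2) For r ∈ ℤ_20 and a ∈ I: r·a ∈ I? Yes

Yes, I is an ideal of ℤ_20


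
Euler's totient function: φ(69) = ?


Factor n: 69 = 3 × 23
φ(n) = n · ∏(1 - 1/p) over distinct primes p | n
φ(69) = 69 · (1 - 1/3) · (1 - 1/23) = 44

φ(69) = 44


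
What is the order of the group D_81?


|D_n| = 2n (n rotations and n reflections)
|D_81| = 2×81 = 162

|D_81| = 162


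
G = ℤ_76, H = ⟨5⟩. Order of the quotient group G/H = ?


|⟨5⟩| = n / gcd(5, 76) = 76 / 1 = 76
H is normal (ℤ_76 is abelian).
|G/H| = |G| / |H| = 76 / 76 = 1

|G/H| = 1


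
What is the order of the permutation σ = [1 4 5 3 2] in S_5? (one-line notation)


Cycle decomposition: (2 4 3 5)
Cycle lengths: 4
Order = lcm(4) = 4

ord(σ) = 4


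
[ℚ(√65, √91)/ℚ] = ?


[ℚ(√65,√91):ℚ] = [ℚ(√65,√91):ℚ(√65)]·[ℚ(√65):ℚ] = 2·2 = 4

[ℚ(√65, √91)/ℚ] = 4


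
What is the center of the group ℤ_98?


Z(G) = {g ∈ G | gx = xg for all x ∈ G}
ℤ_98 is abelian, so Z(G) = G

Z(ℤ_98) = ℤ_98


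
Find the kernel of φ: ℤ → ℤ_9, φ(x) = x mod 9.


Kernel = preimage of identity
ker(φ) = {x ∈ ℤ : x ≡ 0 (mod 9)} = 9ℤ = {0, ±9, ±18, ...}

ker(φ) = 9ℤ


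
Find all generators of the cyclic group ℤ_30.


g generates ℤ_n iff gcd(g,n) = 1
Prime factors of 30: 2, 3, 5
Generators are g ∈ {1,...,29} not divisible by any of these primes.
Generators: {1, 7, 11, 13, 17, 19, 23, 29}
Number of generators = φ(30) = 8

Generators of ℤ_30 = {1, 7, 11, 13, 17, 19, 23, 29}


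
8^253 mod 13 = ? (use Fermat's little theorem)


Fermat's little theorem: if p is prime and gcd(a,p)=1, then a^(p-1) ≡ 1 (mod p)
p = 13 is prime, gcd(8,13) = 1
Reduce exponent: 253 mod 12 = 1
So 8^253 ≡ 8^1 (mod 13)
8^1 mod 13 = 8

8^253 ≡ 8 (mod 13)


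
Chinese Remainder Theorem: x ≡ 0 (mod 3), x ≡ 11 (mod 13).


m₁ = 3, m₂ = 13, gcd = 1, so CRT applies. M = m₁·m₂ = 39
Let M₁ = M/m₁ = 13, M₂ = M/m₂ = 3
Find y₁ ≡ M₁⁻¹ (mod m₁): 13⁻¹ ≡ 1 (mod 3)
Find y₂ ≡ M₂⁻¹ (mod m₂): 3⁻¹ ≡ 9 (mod 13)
x = a₁·M₁·y₁ + a₂·M₂·y₂ = 0·13·1 + 11·3·9 = 297
Reduce mod 39: x ≡ 24
Check: 24 mod 3 = 0 ✓, 24 mod 13 = 11 ✓

x ≡ 24 (mod 39)


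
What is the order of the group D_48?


|D_n| = 2n (n rotations and n reflections)
|D_48| = 2×48 = 96

|D_48| = 96


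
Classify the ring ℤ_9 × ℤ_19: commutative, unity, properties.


Direct product ring; commutative with unity (1,1); but (1,0)·(0,1) = (0,0) gives zero divisors, so not an integral domain
Commutative: Yes
Integral domain: No
Has unity: Yes

ℤ_9 × ℤ_19: Commutative=Yes, Unity=Yes


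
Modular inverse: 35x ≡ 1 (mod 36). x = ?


Use the extended Euclidean algorithm to write 1 = 35·s + 36·t; then s mod 36 is the inverse.
Euclidean algorithm:
  35 = 0·36 + 35
  36 = 1·35 + 1
  35 = 35·1 + 0
gcd(35,36) = 1
Back-substitution gives: 35·(-1) + 36·(1) = 1
So 35⁻¹ ≡ -1 ≡ 35 (mod 36)
Check: 35 × 35 = 1225 ≡ 1 (mod 36) ✓

35⁻¹ ≡ 35 (mod 36)


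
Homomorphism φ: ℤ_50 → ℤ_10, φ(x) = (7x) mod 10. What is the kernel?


Kernel = preimage of identity
ker(φ) = {x ∈ ℤ_50 : 7x ≡ 0 (mod 10)}. Since 10 | 50, φ is well-defined. The kernel is the cyclic subgroup ⟨10⟩ of ℤ_50 (order 5), i.e. {0, 10, 20, 30, 40}

ker(φ) = {0, 10, 20, 30, 40}


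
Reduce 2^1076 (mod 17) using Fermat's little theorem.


Fermat's little theorem: if p is prime and gcd(a,p)=1, then a^(p-1) ≡ 1 (mod p)
p = 17 is prime, gcd(2,17) = 1
Reduce exponent: 1076 mod 16 = 4
So 2^1076 ≡ 2^4 (mod 17)
2^4 mod 17 = 16

2^1076 ≡ 16 (mod 17)


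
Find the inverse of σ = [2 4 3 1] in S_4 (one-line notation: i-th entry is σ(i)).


To find σ⁻¹, swap domain and range:
σ(1) = 2 → σ⁻¹(2) = 1
σ(2) = 4 → σ⁻¹(4) = 2
σ(3) = 3 → σ⁻¹(3) = 3
σ(4) = 1 → σ⁻¹(1) = 4

σ⁻¹ = [4 1 3 2]


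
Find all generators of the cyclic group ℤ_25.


g generates ℤ_n iff gcd(g,n) = 1
Prime factors of 25: 5
Generators are g ∈ {1,...,24} not divisible by any of these primes.
Generators: {1, 2, 3, 4, 6, 7, 8, 9, 11, 12, 13, 14, 16, 17, 18, 19, 21, 22, 23, 24}
Number of generators = φ(25) = 20

Generators of ℤ_25 = {1, 2, 3, 4, 6, 7, 8, 9, 11, 12, 13, 14, 16, 17, 18, 19, 21, 22, 23, 24}


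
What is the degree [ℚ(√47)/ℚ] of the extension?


√47 has minimal polynomial x² - 47 (irreducible over ℚ since 47 is squarefree)

[ℚ(√47)/ℚ] = 2


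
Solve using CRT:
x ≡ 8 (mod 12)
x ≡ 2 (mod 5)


m₁ = 12, m₂ = 5, gcd = 1, so CRT applies. M = m₁·m₂ = 60
Let M₁ = M/m₁ = 5, M₂ = M/m₂ = 12
Find y₁ ≡ M₁⁻¹ (mod m₁): 5⁻¹ ≡ 5 (mod 12)
Find y₂ ≡ M₂⁻¹ (mod m₂): 12⁻¹ ≡ 3 (mod 5)
x = a₁·M₁·y₁ + a₂·M₂·y₂ = 8·5·5 + 2·12·3 = 272
Reduce mod 60: x ≡ 32
Check: 32 mod 12 = 8 ✓, 32 mod 5 = 2 ✓

x ≡ 32 (mod 60)


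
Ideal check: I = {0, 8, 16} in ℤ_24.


Check ideal conditions for I = {0, 8, 16} in ℤ_24:
(1) I is an additive subgroup? Yes
(2) For r ∈ ℤ_24 and a ∈ I: r·a ∈ I? Yes

Yes, I is an ideal of ℤ_24


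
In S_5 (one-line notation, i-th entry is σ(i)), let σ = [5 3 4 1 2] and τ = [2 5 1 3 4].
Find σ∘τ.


σ∘τ: apply τ first, then σ
1 →τ 2 →σ 3
2 →τ 5 →σ 2
3 →τ 1 →σ 5
4 →τ 3 →σ 4
5 →τ 4 →σ 1

σ∘τ = [3 2 5 4 1]


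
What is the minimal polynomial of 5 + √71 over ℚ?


Let α = 5 + √71. Then α - 5 = √71, so (α - 5)² = 71, giving α² - 10α - 46 = 0. Degree 2 and α ∉ ℚ, so this is the minimal polynomial.

Minimal polynomial: x² - 10x - 46


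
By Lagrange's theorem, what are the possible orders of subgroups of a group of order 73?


Lagrange's theorem: |H| divides |G|
|G| = 73
Divisors of 73: 1, 73

Possible subgroup orders: {1, 73}


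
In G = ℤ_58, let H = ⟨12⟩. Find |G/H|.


|⟨12⟩| = n / gcd(12, 58) = 58 / 2 = 29
H is normal (ℤ_58 is abelian).
|G/H| = |G| / |H| = 58 / 29 = 2

|G/H| = 2


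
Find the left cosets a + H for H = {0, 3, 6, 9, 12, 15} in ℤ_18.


H = {0, 3, 6, 9, 12, 15}, |H| = 6
Number of cosets = |G|/|H| = 18/6 = 3
0 + H = {0, 3, 6, 9, 12, 15}
1 + H = {1, 4, 7, 10, 13, 16}
2 + H = {2, 5, 8, 11, 14, 17}

Cosets: 0+H={0,3,6,9,12,15}; 1+H={1,4,7,10,13,16}; 2+H={2,5,8,11,14,17}


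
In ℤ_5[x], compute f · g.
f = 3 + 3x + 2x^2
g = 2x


Expand and collect like terms; reduce coefficients mod 5:
x^0: 3·0 = 0 ≡ 0 (mod 5)
x^1: 3·2 + 3·0 = 6 ≡ 1 (mod 5)
x^2: 3·2 + 2·0 = 6 ≡ 1 (mod 5)
x^3: 2·2 = 4 ≡ 4 (mod 5)
Result: x + x^2 + 4x^3

f · g = x + x^2 + 4x^3


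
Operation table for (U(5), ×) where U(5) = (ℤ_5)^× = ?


Elements: {1, 2, 3, 4}
Operation: multiplication mod 5
Entry (a, b) = (a × b) mod 5

Cayley table:
  | 1 | 2 | 3 | 4
1 | 1 | 2 | 3 | 4
2 | 2 | 4 | 1 | 3
3 | 3 | 1 | 4 | 2
4 | 4 | 3 | 2 | 1


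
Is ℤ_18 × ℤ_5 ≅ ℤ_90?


Comparing ℤ_18 × ℤ_5 and ℤ_90:
gcd(18,5) = 1, so ℤ_18 × ℤ_5 ≅ ℤ_90 (CRT)

Yes, ℤ_18 × ℤ_5 ≅ ℤ_90


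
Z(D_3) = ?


Z(G) = {g ∈ G | gx = xg for all x ∈ G}
For odd n, Z(D_n) = {e}: no nontrivial rotation commutes with all reflections

Z(D_3) = {e}


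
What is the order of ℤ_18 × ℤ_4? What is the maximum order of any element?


|ℤ_18 × ℤ_4| = 18 × 4 = 72
Max element order = lcm(18,4) = 36
Cyclic? No (gcd=2)

|ℤ_18×ℤ_4| = 72, max element order = 36


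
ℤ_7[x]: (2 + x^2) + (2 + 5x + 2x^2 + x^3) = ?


Add coefficients mod 7:
x^0: 2 + 2 = 4 (mod 7)
x^1: 0 + 5 = 5 (mod 7)
x^2: 1 + 2 = 3 (mod 7)
x^3: 0 + 1 = 1 (mod 7)
Result: 4 + 5x + 3x^2 + x^3

f + g = 4 + 5x + 3x^2 + x^3


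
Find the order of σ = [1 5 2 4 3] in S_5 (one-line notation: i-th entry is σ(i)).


Cycle decomposition: (2 5 3)
Cycle lengths: 3
Order = lcm(3) = 3

ord(σ) = 3


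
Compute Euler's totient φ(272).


Factor n: 272 = 2^4 × 17
φ(n) = n · ∏(1 - 1/p) over distinct primes p | n
φ(272) = 272 · (1 - 1/2) · (1 - 1/17) = 128

φ(272) = 128


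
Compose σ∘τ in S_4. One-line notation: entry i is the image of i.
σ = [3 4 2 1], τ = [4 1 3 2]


σ∘τ: apply τ first, then σ
1 →τ 4 →σ 1
2 →τ 1 →σ 3
3 →τ 3 →σ 2
4 →τ 2 →σ 4

σ∘τ = [1 3 2 4]


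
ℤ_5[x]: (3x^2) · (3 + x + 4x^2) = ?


Expand and collect like terms; reduce coefficients mod 5:
x^0: 0·3 = 0 ≡ 0 (mod 5)
x^1: 0·1 + 0·3 = 0 ≡ 0 (mod 5)
x^2: 0·4 + 0·1 + 3·3 = 9 ≡ 4 (mod 5)
x^3: 0·4 + 3·1 = 3 ≡ 3 (mod 5)
x^4: 3·4 = 12 ≡ 2 (mod 5)
Result: 4x^2 + 3x^3 + 2x^4

f · g = 4x^2 + 3x^3 + 2x^4


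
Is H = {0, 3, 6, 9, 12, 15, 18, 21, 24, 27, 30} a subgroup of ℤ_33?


Subgroup test for H = {0, 3, 6, 9, 12, 15, 18, 21, 24, 27, 30} in (ℤ_33, +):
(1) 0 ∈ H? Yes
(2) Closure: for all a,b ∈ H, (a+b) mod 33 ∈ H? Yes
(3) Inverses: for all a ∈ H, -a mod 33 ∈ H? Yes

Yes, H is a subgroup of ℤ_33


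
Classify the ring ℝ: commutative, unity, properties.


ℝ is a field: commutative, has unity, every nonzero element is a unit (hence an integral domain)
Commutative: Yes
Integral domain: Yes
Has unity: Yes

ℝ: Commutative=Yes, Unity=Yes


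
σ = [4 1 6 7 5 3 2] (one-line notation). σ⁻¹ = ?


To find σ⁻¹, swap domain and range:
σ(1) = 4 → σ⁻¹(4) = 1
σ(2) = 1 → σ⁻¹(1) = 2
σ(3) = 6 → σ⁻¹(6) = 3
σ(4) = 7 → σ⁻¹(7) = 4
σ(5) = 5 → σ⁻¹(5) = 5
σ(6) = 3 → σ⁻¹(3) = 6
σ(7) = 2 → σ⁻¹(2) = 7

σ⁻¹ = [2 7 6 1 5 3 4]


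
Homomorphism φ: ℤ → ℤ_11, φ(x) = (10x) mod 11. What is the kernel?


Kernel = preimage of identity
ker(φ) = {x ∈ ℤ : 10x ≡ 0 (mod 11)}. gcd(10,11) = 1, so 10x ≡ 0 (mod 11) ⟺ x ≡ 0 (mod 11/1 = 11). Hence ker(φ) = 11ℤ

ker(φ) = 11ℤ


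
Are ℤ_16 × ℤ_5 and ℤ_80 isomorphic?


Comparing ℤ_16 × ℤ_5 and ℤ_80:
gcd(16,5) = 1, so ℤ_16 × ℤ_5 ≅ ℤ_80 (CRT)

Yes, ℤ_16 × ℤ_5 ≅ ℤ_80


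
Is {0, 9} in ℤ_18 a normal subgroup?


H = {0, 9} in ℤ_18
ℤ_18 is abelian; every subgroup of an abelian group is normal

Yes, normal subgroup


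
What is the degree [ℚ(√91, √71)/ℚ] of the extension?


[ℚ(√91,√71):ℚ] = [ℚ(√91,√71):ℚ(√91)]·[ℚ(√91):ℚ] = 2·2 = 4

[ℚ(√91, √71)/ℚ] = 4


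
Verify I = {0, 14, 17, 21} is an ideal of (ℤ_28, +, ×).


Check ideal conditions for I = {0, 14, 17, 21} in ℤ_28:
(1) I is an additive subgroup? No
(2) For r ∈ ℤ_28 and a ∈ I: r·a ∈ I? No  [counterexample: r=2, a=17, r·a mod 28 = 6 ∉ I]

No, I is not an ideal of ℤ_28


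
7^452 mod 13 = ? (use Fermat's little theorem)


Fermat's little theorem: if p is prime and gcd(a,p)=1, then a^(p-1) ≡ 1 (mod p)
p = 13 is prime, gcd(7,13) = 1
Reduce exponent: 452 mod 12 = 8
So 7^452 ≡ 7^8 (mod 13)
7^8 mod 13 = 3

7^452 ≡ 3 (mod 13)


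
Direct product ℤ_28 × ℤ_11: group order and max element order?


|ℤ_28 × ℤ_11| = 28 × 11 = 308
Max element order = lcm(28,11) = 308
Cyclic? Yes (gcd=1)

|ℤ_28×ℤ_11| = 308, max element order = 308


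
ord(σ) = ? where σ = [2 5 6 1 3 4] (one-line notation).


Cycle decomposition: (1 2 5 3 6 4)
Cycle lengths: 6
Order = lcm(6) = 6

ord(σ) = 6


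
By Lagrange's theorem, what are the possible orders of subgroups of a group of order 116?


Lagrange's theorem: |H| divides |G|
|G| = 116
Divisors of 116: 1, 2, 4, 29, 58, 116

Possible subgroup orders: {1, 2, 4, 29, 58, 116}


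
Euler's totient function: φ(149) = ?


Factor n: 149 = 149
φ(n) = n · ∏(1 - 1/p) over distinct primes p | n
φ(149) = 149 · (1 - 1/149) = 148

φ(149) = 148


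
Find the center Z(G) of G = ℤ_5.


Z(G) = {g ∈ G | gx = xg for all x ∈ G}
ℤ_5 is abelian, so Z(G) = G

Z(ℤ_5) = ℤ_5


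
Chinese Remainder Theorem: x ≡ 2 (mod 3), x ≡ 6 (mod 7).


m₁ = 3, m₂ = 7, gcd = 1, so CRT applies. M = m₁·m₂ = 21
Let M₁ = M/m₁ = 7, M₂ = M/m₂ = 3
Find y₁ ≡ M₁⁻¹ (mod m₁): 7⁻¹ ≡ 1 (mod 3)
Find y₂ ≡ M₂⁻¹ (mod m₂): 3⁻¹ ≡ 5 (mod 7)
x = a₁·M₁·y₁ + a₂·M₂·y₂ = 2·7·1 + 6·3·5 = 104
Reduce mod 21: x ≡ 20
Check: 20 mod 3 = 2 ✓, 20 mod 7 = 6 ✓

x ≡ 20 (mod 21)


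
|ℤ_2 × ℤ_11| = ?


|A × B| = |A| · |B|
|ℤ_2 × ℤ_11| = 2 × 11 = 22

|ℤ_2 × ℤ_11| = 22


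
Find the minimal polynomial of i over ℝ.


i satisfies x² + 1 = 0, irreducible over ℝ

Minimal polynomial: x² + 1


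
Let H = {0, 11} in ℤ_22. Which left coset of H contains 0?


0 + H = {0 + h (mod 22) : h ∈ H}
0+0=0, 0+11=11

0 + H = {0, 11}


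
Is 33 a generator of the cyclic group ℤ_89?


g generates ℤ_n iff gcd(g, n) = 1
gcd(33, 89) = 1
Since gcd = 1, 33 is a generator.

Yes, 33 generates ℤ_89


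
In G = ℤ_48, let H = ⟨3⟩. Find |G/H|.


|⟨3⟩| = n / gcd(3, 48) = 48 / 3 = 16
H is normal (ℤ_48 is abelian).
|G/H| = |G| / |H| = 48 / 16 = 3

|G/H| = 3


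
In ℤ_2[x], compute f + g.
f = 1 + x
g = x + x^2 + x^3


Add coefficients mod 2:
x^0: 1 + 0 = 1 (mod 2)
x^1: 1 + 1 = 0 (mod 2)
x^2: 0 + 1 = 1 (mod 2)
x^3: 0 + 1 = 1 (mod 2)
Result: 1 + x^2 + x^3

f + g = 1 + x^2 + x^3


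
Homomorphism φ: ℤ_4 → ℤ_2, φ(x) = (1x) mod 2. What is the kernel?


Kernel = preimage of identity
ker(φ) = {x ∈ ℤ_4 : 1x ≡ 0 (mod 2)}. Since 2 | 4, φ is well-defined. The kernel is the cyclic subgroup ⟨2⟩ of ℤ_4 (order 2), i.e. {0, 2}

ker(φ) = {0, 2}


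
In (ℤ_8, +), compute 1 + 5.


Operation: addition mod 8
1 + 5 = (a + b) mod 8 with a = 1, b = 5

1 + 5 = 6


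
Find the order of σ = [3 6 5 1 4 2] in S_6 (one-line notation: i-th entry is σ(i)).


Cycle decomposition: (1 3 5 4) (2 6)
Cycle lengths: 4, 2
Order = lcm(4, 2) = 4

ord(σ) = 4


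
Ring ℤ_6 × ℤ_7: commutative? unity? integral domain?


Direct product ring; commutative with unity (1,1); but (1,0)·(0,1) = (0,0) gives zero divisors, so not an integral domain
Commutative: Yes
Integral domain: No
Has unity: Yes

ℤ_6 × ℤ_7: Commutative=Yes, Unity=Yes


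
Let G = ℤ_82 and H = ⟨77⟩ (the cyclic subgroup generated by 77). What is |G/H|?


|⟨77⟩| = n / gcd(77, 82) = 82 / 1 = 82
H is normal (ℤ_82 is abelian).
|G/H| = |G| / |H| = 82 / 82 = 1

|G/H| = 1


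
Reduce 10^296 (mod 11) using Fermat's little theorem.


Fermat's little theorem: if p is prime and gcd(a,p)=1, then a^(p-1) ≡ 1 (mod p)
p = 11 is prime, gcd(10,11) = 1
Reduce exponent: 296 mod 10 = 6
So 10^296 ≡ 10^6 (mod 11)
10^6 mod 11 = 1

10^296 ≡ 1 (mod 11)


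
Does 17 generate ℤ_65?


g generates ℤ_n iff gcd(g, n) = 1
gcd(17, 65) = 1
Since gcd = 1, 17 is a generator.

Yes, 17 generates ℤ_65


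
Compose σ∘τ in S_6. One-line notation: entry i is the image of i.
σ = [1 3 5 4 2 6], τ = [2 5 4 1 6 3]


σ∘τ: apply τ first, then σ
1 →τ 2 →σ 3
2 →τ 5 →σ 2
3 →τ 4 →σ 4
4 →τ 1 →σ 1
5 →τ 6 →σ 6
6 →τ 3 →σ 5

σ∘τ = [3 2 4 1 6 5]


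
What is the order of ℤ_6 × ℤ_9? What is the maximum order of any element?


|ℤ_6 × ℤ_9| = 6 × 9 = 54
Max element order = lcm(6,9) = 18
Cyclic? No (gcd=3)

|ℤ_6×ℤ_9| = 54, max element order = 18


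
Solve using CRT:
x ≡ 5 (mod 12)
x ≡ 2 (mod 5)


m₁ = 12, m₂ = 5, gcd = 1, so CRT applies. M = m₁·m₂ = 60
Let M₁ = M/m₁ = 5, M₂ = M/m₂ = 12
Find y₁ ≡ M₁⁻¹ (mod m₁): 5⁻¹ ≡ 5 (mod 12)
Find y₂ ≡ M₂⁻¹ (mod m₂): 12⁻¹ ≡ 3 (mod 5)
x = a₁·M₁·y₁ + a₂·M₂·y₂ = 5·5·5 + 2·12·3 = 197
Reduce mod 60: x ≡ 17
Check: 17 mod 12 = 5 ✓, 17 mod 5 = 2 ✓

x ≡ 17 (mod 60)


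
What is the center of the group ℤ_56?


Z(G) = {g ∈ G | gx = xg for all x ∈ G}
ℤ_56 is abelian, so Z(G) = G

Z(ℤ_56) = ℤ_56


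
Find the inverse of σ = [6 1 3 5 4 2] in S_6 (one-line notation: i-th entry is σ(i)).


To find σ⁻¹, swap domain and range:
σ(1) = 6 → σ⁻¹(6) = 1
σ(2) = 1 → σ⁻¹(1) = 2
σ(3) = 3 → σ⁻¹(3) = 3
σ(4) = 5 → σ⁻¹(5) = 4
σ(5) = 4 → σ⁻¹(4) = 5
σ(6) = 2 → σ⁻¹(2) = 6

σ⁻¹ = [2 6 3 5 4 1]


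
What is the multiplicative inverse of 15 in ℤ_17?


Use the extended Euclidean algorithm to write 1 = 15·s + 17·t; then s mod 17 is the inverse.
Euclidean algorithm:
  15 = 0·17 + 15
  17 = 1·15 + 2
  15 = 7·2 + 1
  2 = 2·1 + 0
gcd(15,17) = 1
Back-substitution gives: 15·(8) + 17·(-7) = 1
So 15⁻¹ ≡ 8 ≡ 8 (mod 17)
Check: 15 × 8 = 120 ≡ 1 (mod 17) ✓

15⁻¹ ≡ 8 (mod 17)


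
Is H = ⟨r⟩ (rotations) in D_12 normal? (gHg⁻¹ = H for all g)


H = ⟨r⟩ (rotations) in D_12
The rotation subgroup ⟨r⟩ has index 2 in D_12, so it is normal

Yes, normal subgroup


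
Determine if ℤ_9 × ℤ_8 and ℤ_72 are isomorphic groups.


Comparing ℤ_9 × ℤ_8 and ℤ_72:
gcd(9,8) = 1, so ℤ_9 × ℤ_8 ≅ ℤ_72 (CRT)

Yes, ℤ_9 × ℤ_8 ≅ ℤ_72


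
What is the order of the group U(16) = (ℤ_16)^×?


U(n) is the group of units mod n; |U(n)| = φ(n)
|U(16)| = φ(16) = 8

|U(16) = (ℤ_16)^×| = 8


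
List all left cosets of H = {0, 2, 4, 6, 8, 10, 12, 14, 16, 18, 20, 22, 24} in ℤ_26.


H = {0, 2, 4, 6, 8, 10, 12, 14, 16, 18, 20, 22, 24}, |H| = 13
Number of cosets = |G|/|H| = 26/13 = 2
0 + H = {0, 2, 4, 6, 8, 10, 12, 14, 16, 18, 20, 22, 24}
1 + H = {1, 3, 5, 7, 9, 11, 13, 15, 17, 19, 21, 23, 25}

Cosets: 0+H={0,2,4,6,8,10,12,14,16,18,20,22,24}; 1+H={1,3,5,7,9,11,13,15,17,19,21,23,25}


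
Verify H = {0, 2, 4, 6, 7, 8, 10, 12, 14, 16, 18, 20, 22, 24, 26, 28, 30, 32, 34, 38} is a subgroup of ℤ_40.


Subgroup test for H = {0, 2, 4, 6, 7, 8, 10, 12, 14, 16, 18, 20, 22, 24, 26, 28, 30, 32, 34, 38} in (ℤ_40, +):
(1) 0 ∈ H? Yes
(2) Closure: for all a,b ∈ H, (a+b) mod 40 ∈ H? No  [counterexample: 2 + 7 = 9 ∉ H]
(3) Inverses: for all a ∈ H, -a mod 40 ∈ H? No

No, H is not a subgroup of ℤ_40


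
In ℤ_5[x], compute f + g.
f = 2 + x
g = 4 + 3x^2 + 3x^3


Add coefficients mod 5:
x^0: 2 + 4 = 1 (mod 5)
x^1: 1 + 0 = 1 (mod 5)
x^2: 0 + 3 = 3 (mod 5)
x^3: 0 + 3 = 3 (mod 5)
Result: 1 + x + 3x^2 + 3x^3

f + g = 1 + x + 3x^2 + 3x^3


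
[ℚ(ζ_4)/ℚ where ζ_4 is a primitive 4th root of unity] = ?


[ℚ(ζ_n):ℚ] = deg Φ_n(x) = φ(n). Here φ(4) = 2

[ℚ(ζ_4)/ℚ where ζ_4 is a primitive 4th root of unity] = 2


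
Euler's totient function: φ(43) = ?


Factor n: 43 = 43
φ(n) = n · ∏(1 - 1/p) over distinct primes p | n
φ(43) = 43 · (1 - 1/43) = 42

φ(43) = 42


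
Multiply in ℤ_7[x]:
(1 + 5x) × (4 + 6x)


Expand and collect like terms; reduce coefficients mod 7:
x^0: 1·4 = 4 ≡ 4 (mod 7)
x^1: 1·6 + 5·4 = 26 ≡ 5 (mod 7)
x^2: 5·6 = 30 ≡ 2 (mod 7)
Result: 4 + 5x + 2x^2

f · g = 4 + 5x + 2x^2


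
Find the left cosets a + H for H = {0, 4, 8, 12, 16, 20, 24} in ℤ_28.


H = {0, 4, 8, 12, 16, 20, 24}, |H| = 7
Number of cosets = |G|/|H| = 28/7 = 4
0 + H = {0, 4, 8, 12, 16, 20, 24}
1 + H = {1, 5, 9, 13, 17, 21, 25}
2 + H = {2, 6, 10, 14, 18, 22, 26}
3 + H = {3, 7, 11, 15, 19, 23, 27}

Cosets: 0+H={0,4,8,12,16,20,24}; 1+H={1,5,9,13,17,21,25}; 2+H={2,6,10,14,18,22,26}; 3+H={3,7,11,15,19,23,27}


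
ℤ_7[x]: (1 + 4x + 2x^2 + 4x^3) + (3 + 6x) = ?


Add coefficients mod 7:
x^0: 1 + 3 = 4 (mod 7)
x^1: 4 + 6 = 3 (mod 7)
x^2: 2 + 0 = 2 (mod 7)
x^3: 4 + 0 = 4 (mod 7)
Result: 4 + 3x + 2x^2 + 4x^3

f + g = 4 + 3x + 2x^2 + 4x^3


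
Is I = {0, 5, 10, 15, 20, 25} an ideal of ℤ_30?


Check ideal conditions for I = {0, 5, 10, 15, 20, 25} in ℤ_30:
(1) I is an additive subgroup? Yes
(2) For r ∈ ℤ_30 and a ∈ I: r·a ∈ I? Yes

Yes, I is an ideal of ℤ_30


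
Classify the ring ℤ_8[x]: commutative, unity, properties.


ℤ_8 has zero divisors (2·4 ≡ 0), and these lift to constant zero divisors in ℤ_8[x]; so not an integral domain
Commutative: Yes
Integral domain: No
Has unity: Yes

ℤ_8[x]: Commutative=Yes, Unity=Yes


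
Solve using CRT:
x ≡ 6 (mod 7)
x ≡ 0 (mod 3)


m₁ = 7, m₂ = 3, gcd = 1, so CRT applies. M = m₁·m₂ = 21
Let M₁ = M/m₁ = 3, M₂ = M/m₂ = 7
Find y₁ ≡ M₁⁻¹ (mod m₁): 3⁻¹ ≡ 5 (mod 7)
Find y₂ ≡ M₂⁻¹ (mod m₂): 7⁻¹ ≡ 1 (mod 3)
x = a₁·M₁·y₁ + a₂·M₂·y₂ = 6·3·5 + 0·7·1 = 90
Reduce mod 21: x ≡ 6
Check: 6 mod 7 = 6 ✓, 6 mod 3 = 0 ✓

x ≡ 6 (mod 21)


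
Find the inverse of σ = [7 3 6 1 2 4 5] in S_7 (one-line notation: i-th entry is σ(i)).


To find σ⁻¹, swap domain and range:
σ(1) = 7 → σ⁻¹(7) = 1
σ(2) = 3 → σ⁻¹(3) = 2
σ(3) = 6 → σ⁻¹(6) = 3
σ(4) = 1 → σ⁻¹(1) = 4
σ(5) = 2 → σ⁻¹(2) = 5
σ(6) = 4 → σ⁻¹(4) = 6
σ(7) = 5 → σ⁻¹(5) = 7

σ⁻¹ = [4 5 2 6 7 3 1]


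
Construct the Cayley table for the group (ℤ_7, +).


Elements: {0, 1, 2, 3, 4, 5, 6}
Operation: addition mod 7
Entry (a, b) = (a + b) mod 7

Cayley table:
  | 0 | 1 | 2 | 3 | 4 | 5 | 6
0 | 0 | 1 | 2 | 3 | 4 | 5 | 6
1 | 1 | 2 | 3 | 4 | 5 | 6 | 0
2 | 2 | 3 | 4 | 5 | 6 | 0 | 1
3 | 3 | 4 | 5 | 6 | 0 | 1 | 2
4 | 4 | 5 | 6 | 0 | 1 | 2 | 3
5 | 5 | 6 | 0 | 1 | 2 | 3 | 4
6 | 6 | 0 | 1 | 2 | 3 | 4 | 5


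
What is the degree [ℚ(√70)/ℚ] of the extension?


√70 has minimal polynomial x² - 70 (irreducible over ℚ since 70 is squarefree)

[ℚ(√70)/ℚ] = 2


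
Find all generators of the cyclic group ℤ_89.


g generates ℤ_n iff gcd(g,n) = 1
Prime factors of 89: 89
Generators are g ∈ {1,...,88} not divisible by any of these primes.
Generators: {1, 2, 3, 4, 5, 6, 7, 8, 9, 10, 11, 12, 13, 14, 15, 16, 17, 18, 19, 20, 21, 22, 23, 24, 25, 26, 27, 28, 29, 30, 31, 32, 33, 34, 35, 36, 37, 38, 39, 40, 41, 42, 43, 44, 45, 46, 47, 48, 49, 50, 51, 52, 53, 54, 55, 56, 57, 58, 59, 60, 61, 62, 63, 64, 65, 66, 67, 68, 69, 70, 71, 72, 73, 74, 75, 76, 77, 78, 79, 80, 81, 82, 83, 84, 85, 86, 87, 88}
Number of generators = φ(89) = 88

Generators of ℤ_89 = {1, 2, 3, 4, 5, 6, 7, 8, 9, 10, 11, 12, 13, 14, 15, 16, 17, 18, 19, 20, 21, 22, 23, 24, 25, 26, 27, 28, 29, 30, 31, 32, 33, 34, 35, 36, 37, 38, 39, 40, 41, 42, 43, 44, 45, 46, 47, 48, 49, 50, 51, 52, 53, 54, 55, 56, 57, 58, 59, 60, 61, 62, 63, 64, 65, 66, 67, 68, 69, 70, 71, 72, 73, 74, 75, 76, 77, 78, 79, 80, 81, 82, 83, 84, 85, 86, 87, 88}
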